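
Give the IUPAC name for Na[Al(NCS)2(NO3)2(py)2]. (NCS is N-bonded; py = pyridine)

The 1 sodium counter-ion carries a total charge of +1, so each complex ion is 1−.
Ligand charges: 2×isothiocyanato (-1 each), 2×pyridine (neutral), 2×nitrato (-1 each); total -4. So Al + (-4) = 1−, giving Al = +3.
The complex ion is anionic, so aluminium takes the -ate form aluminate(III).

sodium diisothiocyanatodinitratobis(pyridine)aluminate(III)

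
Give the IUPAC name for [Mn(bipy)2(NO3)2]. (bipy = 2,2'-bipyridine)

There is no counter-ion, so the complex is neutral overall.
Ligand charges: 2×2,2'-bipyridine (neutral), 2×nitrato (-1 each); total -2. So Mn + (-2) = 0, giving Mn = +2.
Ligands are named alphabetically: bipyridine before nitrato.

bis(2,2'-bipyridine)dinitratomanganese(II)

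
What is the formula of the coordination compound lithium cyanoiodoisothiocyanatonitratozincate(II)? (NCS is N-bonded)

Ligands: 1 nitrato (NO3, -1), 1 isothiocyanato (NCS, -1), 1 iodo (I, -1), 1 cyano (CN, -1). Ligand charge sum = -4.
With Zn in oxidation state +2, the complex ion is [Zn...]^2−.
Charge balance with lithium (+1) requires 1 complex ion per 2 lithium.

Li2[Zn(CN)I(NCS)(NO3)]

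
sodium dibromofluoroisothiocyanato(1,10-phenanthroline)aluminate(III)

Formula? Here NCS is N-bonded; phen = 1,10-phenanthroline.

Ligands: 2 bromo (Br, -1), 1 isothiocyanato (NCS, -1), 1 fluoro (F, -1), 1 1,10-phenanthroline (phen, neutral). Ligand charge sum = -4.
With Al in oxidation state +3, the complex ion is [Al...]^1−.
Charge balance with sodium (+1) requires 1 complex ion per 1 sodium.

Na[AlBr2F(NCS)(phen)]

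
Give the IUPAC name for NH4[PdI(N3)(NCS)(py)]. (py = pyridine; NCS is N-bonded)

The 1 ammonium counter-ion carries a total charge of +1, so each complex ion is 1−.
Ligand charges: 1×azido (-1 each), 1×pyridine (neutral), 1×isothiocyanato (-1 each), 1×iodo (-1 each); total -3. So Pd + (-3) = 1−, giving Pd = +2.
The complex ion is anionic, so palladium takes the -ate form palladate(II).

ammonium azidoiodoisothiocyanato(pyridine)palladate(II)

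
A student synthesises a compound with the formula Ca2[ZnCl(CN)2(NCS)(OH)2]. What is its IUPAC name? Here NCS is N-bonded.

The 2 calcium counter-ions carry a total charge of +4, so each complex ion is 4−.
Ligand charges: 2×cyano (-1 each), 1×isothiocyanato (-1 each), 1×chloro (-1 each), 2×hydroxo (-1 each); total -6. So Zn + (-6) = 4−, giving Zn = +2.
Ligands are named alphabetically: chloro before cyano before hydroxo before isothiocyanato.
The complex ion is anionic, so zinc takes the -ate form zincate(II).

calcium chlorodicyanodihydroxoisothiocyanatozincate(II)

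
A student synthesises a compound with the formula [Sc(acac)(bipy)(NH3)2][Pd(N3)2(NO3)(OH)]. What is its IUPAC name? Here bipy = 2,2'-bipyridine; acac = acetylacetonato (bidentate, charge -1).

Scandium is always +3 in its complexes; the cation's ligand charges sum to -1, so the complex cation is 2+.
A 1:1 salt means the anion carries the equal and opposite charge, 2−.
Anion: ligand charges sum to -4; for the ion to be 2−, Pd = +2.

(acetylacetonato)diammine(2,2'-bipyridine)scandium(III) diazidohydroxonitratopalladate(II)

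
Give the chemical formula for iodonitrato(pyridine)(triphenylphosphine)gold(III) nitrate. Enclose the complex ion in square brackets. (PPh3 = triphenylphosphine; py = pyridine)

Ligands: 1 triphenylphosphine (PPh3, neutral), 1 pyridine (py, neutral), 1 nitrato (NO3, -1), 1 iodo (I, -1). Ligand charge sum = -2.
With Au in oxidation state +3, the complex ion is [Au...]^1+.
Charge balance with nitrate (-1) requires 1 complex ion per 1 nitrate.

[AuI(NO3)(PPh3)(py)]NO3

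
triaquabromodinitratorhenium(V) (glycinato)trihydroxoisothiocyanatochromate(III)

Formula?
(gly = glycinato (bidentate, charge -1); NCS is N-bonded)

Cation [Re…]: ligand charges -3, Re(V) ⇒ ion charge 2+.
Anion [Cr…]: ligand charges -5, Cr(III) ⇒ ion charge 2−.
One 2+ cation balances one 2− anion.

[ReBr(H2O)3(NO3)2][Cr(gly)(NCS)(OH)3]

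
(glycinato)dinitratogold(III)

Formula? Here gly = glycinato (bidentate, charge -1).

Ligands: 2 nitrato (NO3, -1), 1 glycinato (gly, -1). Ligand charge sum = -3.
With Au in oxidation state +3, the complex ion is [Au...].

[Au(gly)(NO3)2]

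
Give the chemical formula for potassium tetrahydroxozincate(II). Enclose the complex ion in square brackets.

K2[Zn(OH)4]

Ligands: 4 hydroxo (OH, -1). Ligand charge sum = -4.
With Zn in oxidation state +2, the complex ion is [Zn...]^2−.
Charge balance with potassium (+1) requires 1 complex ion per 2 potassium.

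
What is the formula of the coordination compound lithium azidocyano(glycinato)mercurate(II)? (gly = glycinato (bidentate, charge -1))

Li[Hg(CN)(gly)(N3)]

Ligands: 1 cyano (CN, -1), 1 glycinato (gly, -1), 1 azido (N3, -1). Ligand charge sum = -3.
With Hg in oxidation state +2, the complex ion is [Hg...]^1−.
Charge balance with lithium (+1) requires 1 complex ion per 1 lithium.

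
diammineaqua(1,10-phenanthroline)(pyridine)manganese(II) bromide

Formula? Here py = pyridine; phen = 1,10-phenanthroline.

Ligands: 2 ammine (NH3, neutral), 1 aqua (H2O, neutral), 1 pyridine (py, neutral), 1 1,10-phenanthroline (phen, neutral). Ligand charge sum = 0.
With Mn in oxidation state +2, the complex ion is [Mn...]^2+.
Charge balance with bromide (-1) requires 1 complex ion per 2 bromide.

[Mn(H2O)(NH3)2(phen)(py)]Br2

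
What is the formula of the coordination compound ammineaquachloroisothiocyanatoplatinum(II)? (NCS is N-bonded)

Ligands: 1 isothiocyanato (NCS, -1), 1 ammine (NH3, neutral), 1 chloro (Cl, -1), 1 aqua (H2O, neutral). Ligand charge sum = -2.
With Pt in oxidation state +2, the complex ion is [Pt...].

[PtCl(H2O)(NCS)(NH3)]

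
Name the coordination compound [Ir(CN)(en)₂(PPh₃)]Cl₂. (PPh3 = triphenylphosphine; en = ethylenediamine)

cyanobis(ethylenediamine)(triphenylphosphine)iridium(III) chloride

The 2 chloride counter-ions carry a total charge of -2, so each complex ion is 2+.
Ligand charges: 1×cyano (-1 each), 1×triphenylphosphine (neutral), 2×ethylenediamine (neutral); total -1. So Ir + (-1) = 2+, giving Ir = +3.
Ligands are named alphabetically: cyano before ethylenediamine before triphenylphosphine.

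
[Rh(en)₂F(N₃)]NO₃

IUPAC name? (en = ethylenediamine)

azidobis(ethylenediamine)fluororhodium(III) nitrate

The 1 nitrate counter-ion carries a total charge of -1, so each complex ion is 1+.
Ligand charges: 1×fluoro (-1 each), 2×ethylenediamine (neutral), 1×azido (-1 each); total -2. So Rh + (-2) = 1+, giving Rh = +3.
Ligands are named alphabetically: azido before ethylenediamine before fluoro.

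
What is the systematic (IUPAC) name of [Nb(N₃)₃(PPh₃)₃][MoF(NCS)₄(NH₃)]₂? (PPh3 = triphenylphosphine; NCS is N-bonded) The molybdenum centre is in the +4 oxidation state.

triazidotris(triphenylphosphine)niobium(V) amminefluorotetraisothiocyanatomolybdate(IV)

Both ions are complex: the cation is named first with the plain metal name, the anion second with the -ate form; each ion's ligands are alphabetised independently.
Mo is given as +4; the anion's ligand charges sum to -5, so the complex anion is 1−.
With 2 anions per cation, the cation must be 2×1 = 2+.
Cation: ligand charges sum to -3; for the ion to be 2+, Nb = +5.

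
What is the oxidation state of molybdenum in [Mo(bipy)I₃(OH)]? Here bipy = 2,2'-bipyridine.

No counter-ion: the bracketed complex is neutral.
Ligand charges: 3×I = -3; 1×bipy neutral; 1×OH = -1; sum -4.
Mo + (-4) = 0 ⇒ Mo is +4.

+4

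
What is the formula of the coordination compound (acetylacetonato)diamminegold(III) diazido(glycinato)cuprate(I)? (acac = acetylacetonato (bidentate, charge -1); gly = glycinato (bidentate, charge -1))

Cation [Au…]: ligand charges -1, Au(III) ⇒ ion charge 2+.
Anion [Cu…]: ligand charges -3, Cu(I) ⇒ ion charge 2−.
One 2+ cation balances one 2− anion.

[Au(acac)(NH3)2][Cu(gly)(N3)2]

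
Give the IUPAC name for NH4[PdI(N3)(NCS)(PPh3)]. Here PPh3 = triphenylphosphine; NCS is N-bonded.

ammonium azidoiodoisothiocyanato(triphenylphosphine)palladate(II)

The 1 ammonium counter-ion carries a total charge of +1, so each complex ion is 1−.
Ligand charges: 1×triphenylphosphine (neutral), 1×azido (-1 each), 1×isothiocyanato (-1 each), 1×iodo (-1 each); total -3. So Pd + (-3) = 1−, giving Pd = +2.
Ligands are named alphabetically: azido before iodo before isothiocyanato before triphenylphosphine.
The complex ion is anionic, so palladium takes the -ate form palladate(II).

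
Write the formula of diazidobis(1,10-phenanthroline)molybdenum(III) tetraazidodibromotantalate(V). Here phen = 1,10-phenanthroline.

[Mo(N3)2(phen)2][TaBr2(N3)4]

Cation [Mo…]: ligand charges -2, Mo(III) ⇒ ion charge 1+.
Anion [Ta…]: ligand charges -6, Ta(V) ⇒ ion charge 1−.
One 1+ cation balances one 1− anion.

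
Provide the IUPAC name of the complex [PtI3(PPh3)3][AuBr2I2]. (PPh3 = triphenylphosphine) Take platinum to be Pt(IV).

triiodotris(triphenylphosphine)platinum(IV) dibromodiiodoaurate(III)

Pt is given as +4; the cation's ligand charges sum to -3, so the complex cation is 1+.
A 1:1 salt means the anion carries the equal and opposite charge, 1−.
Anion: ligand charges sum to -4; for the ion to be 1−, Au = +3.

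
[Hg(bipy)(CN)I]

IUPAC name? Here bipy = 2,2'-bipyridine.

(2,2'-bipyridine)cyanoiodomercury(II)

There is no counter-ion, so the complex is neutral overall.
Ligand charges: 1×cyano (-1 each), 1×iodo (-1 each), 1×2,2'-bipyridine (neutral); total -2. So Hg + (-2) = 0, giving Hg = +2.
Ligands are named alphabetically: bipyridine before cyano before iodo.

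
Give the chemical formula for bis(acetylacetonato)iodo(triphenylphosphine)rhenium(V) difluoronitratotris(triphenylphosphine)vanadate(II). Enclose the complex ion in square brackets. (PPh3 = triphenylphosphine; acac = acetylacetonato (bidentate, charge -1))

Cation [Re…]: ligand charges -3, Re(V) ⇒ ion charge 2+.
Anion [V…]: ligand charges -3, V(II) ⇒ ion charge 1−.

[Re(acac)2I(PPh3)][VF2(NO3)(PPh3)3]2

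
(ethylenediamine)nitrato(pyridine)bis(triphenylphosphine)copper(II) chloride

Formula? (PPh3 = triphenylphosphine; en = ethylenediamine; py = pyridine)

Ligands: 2 triphenylphosphine (PPh3, neutral), 1 ethylenediamine (en, neutral), 1 nitrato (NO3, -1), 1 pyridine (py, neutral). Ligand charge sum = -1.
With Cu in oxidation state +2, the complex ion is [Cu...]^1+.
Charge balance with chloride (-1) requires 1 complex ion per 1 chloride.

[Cu(en)(NO3)(PPh3)2(py)]Cl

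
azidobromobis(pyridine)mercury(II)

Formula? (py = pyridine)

Ligands: 2 pyridine (py, neutral), 1 azido (N3, -1), 1 bromo (Br, -1). Ligand charge sum = -2.
With Hg in oxidation state +2, the complex ion is [Hg...].

[HgBr(N3)(py)2]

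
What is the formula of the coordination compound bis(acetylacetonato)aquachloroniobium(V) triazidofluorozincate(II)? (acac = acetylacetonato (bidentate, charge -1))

[Nb(acac)2Cl(H2O)][ZnF(N3)3]

Cation [Nb…]: ligand charges -3, Nb(V) ⇒ ion charge 2+.
Anion [Zn…]: ligand charges -4, Zn(II) ⇒ ion charge 2−.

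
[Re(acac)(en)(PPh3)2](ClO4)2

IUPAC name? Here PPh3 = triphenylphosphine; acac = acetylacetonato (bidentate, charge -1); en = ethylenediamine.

The 2 perchlorate counter-ions carry a total charge of -2, so each complex ion is 2+.
Ligand charges: 2×triphenylphosphine (neutral), 1×acetylacetonato (-1 each), 1×ethylenediamine (neutral); total -1. So Re + (-1) = 2+, giving Re = +3.
Ligands are named alphabetically: acetylacetonato before ethylenediamine before triphenylphosphine.

(acetylacetonato)(ethylenediamine)bis(triphenylphosphine)rhenium(III) perchlorate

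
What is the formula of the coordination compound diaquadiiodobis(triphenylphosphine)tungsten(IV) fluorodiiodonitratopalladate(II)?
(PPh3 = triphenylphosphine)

Cation [W…]: ligand charges -2, W(IV) ⇒ ion charge 2+.
Anion [Pd…]: ligand charges -4, Pd(II) ⇒ ion charge 2−.

[W(H2O)2I2(PPh3)2][PdFI2(NO3)]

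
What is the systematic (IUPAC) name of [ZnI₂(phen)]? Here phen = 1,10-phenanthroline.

There is no counter-ion, so the complex is neutral overall.
Ligand charges: 2×iodo (-1 each), 1×1,10-phenanthroline (neutral); total -2. So Zn + (-2) = 0, giving Zn = +2.
Ligands are named alphabetically: iodo before phenanthroline.

diiodo(1,10-phenanthroline)zinc(II)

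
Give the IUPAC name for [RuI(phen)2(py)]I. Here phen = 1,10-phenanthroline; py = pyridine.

iodobis(1,10-phenanthroline)(pyridine)ruthenium(II) iodide

The 1 iodide counter-ion carries a total charge of -1, so each complex ion is 1+.
Ligand charges: 2×1,10-phenanthroline (neutral), 1×iodo (-1 each), 1×pyridine (neutral); total -1. So Ru + (-1) = 1+, giving Ru = +2.
Ligands are named alphabetically: iodo before phenanthroline before pyridine.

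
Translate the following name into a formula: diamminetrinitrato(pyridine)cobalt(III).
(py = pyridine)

Ligands: 1 pyridine (py, neutral), 3 nitrato (NO3, -1), 2 ammine (NH3, neutral). Ligand charge sum = -3.
With Co in oxidation state +3, the complex ion is [Co...].

[Co(NH3)2(NO3)3(py)]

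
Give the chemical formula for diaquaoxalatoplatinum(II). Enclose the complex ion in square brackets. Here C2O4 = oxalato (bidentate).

Ligands: 1 oxalato (C2O4, -2), 2 aqua (H2O, neutral). Ligand charge sum = -2.
With Pt in oxidation state +2, the complex ion is [Pt...].

[Pt(C2O4)(H2O)2]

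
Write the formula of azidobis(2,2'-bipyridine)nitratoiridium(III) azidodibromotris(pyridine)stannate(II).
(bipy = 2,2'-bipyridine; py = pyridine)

[Ir(bipy)2(N3)(NO3)][SnBr2(N3)(py)3]

Cation [Ir…]: ligand charges -2, Ir(III) ⇒ ion charge 1+.
Anion [Sn…]: ligand charges -3, Sn(II) ⇒ ion charge 1−.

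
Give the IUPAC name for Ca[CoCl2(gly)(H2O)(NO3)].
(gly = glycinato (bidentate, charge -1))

calcium aquadichloro(glycinato)nitratocobaltate(II)

The 1 calcium counter-ion carries a total charge of +2, so each complex ion is 2−.
Ligand charges: 1×aqua (neutral), 2×chloro (-1 each), 1×glycinato (-1 each), 1×nitrato (-1 each); total -4. So Co + (-4) = 2−, giving Co = +2.
Ligands are named alphabetically: aqua before chloro before glycinato before nitrato.
The complex ion is anionic, so cobalt takes the -ate form cobaltate(II).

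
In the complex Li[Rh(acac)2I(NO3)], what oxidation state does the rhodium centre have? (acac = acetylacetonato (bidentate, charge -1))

1 lithium outside the brackets (+1 each) → the complex ion is 1−.
Ligand charges: 1×NO3 = -1; 1×I = -1; 2×acac = -2; sum -4.
Rh + (-4) = 1− ⇒ Rh is +3.

+3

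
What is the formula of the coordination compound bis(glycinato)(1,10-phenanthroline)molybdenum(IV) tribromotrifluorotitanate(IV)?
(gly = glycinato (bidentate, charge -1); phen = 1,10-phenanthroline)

Cation [Mo…]: ligand charges -2, Mo(IV) ⇒ ion charge 2+.
Anion [Ti…]: ligand charges -6, Ti(IV) ⇒ ion charge 2−.

[Mo(gly)2(phen)][TiBr3F3]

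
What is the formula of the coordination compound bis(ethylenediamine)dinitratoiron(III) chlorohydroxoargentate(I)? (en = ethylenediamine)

Cation [Fe…]: ligand charges -2, Fe(III) ⇒ ion charge 1+.
Anion [Ag…]: ligand charges -2, Ag(I) ⇒ ion charge 1−.
One 1+ cation balances one 1− anion.

[Fe(en)2(NO3)2][AgCl(OH)]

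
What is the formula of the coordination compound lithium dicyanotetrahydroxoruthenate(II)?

Ligands: 4 hydroxo (OH, -1), 2 cyano (CN, -1). Ligand charge sum = -6.
Charge balance with lithium (+1) requires 1 complex ion per 4 lithium.

Li4[Ru(CN)2(OH)4]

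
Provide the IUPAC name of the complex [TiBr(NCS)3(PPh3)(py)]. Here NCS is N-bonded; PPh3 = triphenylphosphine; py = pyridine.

bromotriisothiocyanato(pyridine)(triphenylphosphine)titanium(IV)

There is no counter-ion, so the complex is neutral overall.
Ligand charges: 3×isothiocyanato (-1 each), 1×triphenylphosphine (neutral), 1×pyridine (neutral), 1×bromo (-1 each); total -4. So Ti + (-4) = 0, giving Ti = +4.
Ligands are named alphabetically: bromo before isothiocyanato before pyridine before triphenylphosphine.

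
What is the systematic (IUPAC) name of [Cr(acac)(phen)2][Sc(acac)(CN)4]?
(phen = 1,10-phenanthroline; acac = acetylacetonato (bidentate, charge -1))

Scandium is always +3 in its complexes; the anion's ligand charges sum to -5, so the complex anion is 2−.
A 1:1 salt means the cation carries the equal and opposite charge, 2+.
Cation: ligand charges sum to -1; for the ion to be 2+, Cr = +3.

(acetylacetonato)bis(1,10-phenanthroline)chromium(III) (acetylacetonato)tetracyanoscandate(III)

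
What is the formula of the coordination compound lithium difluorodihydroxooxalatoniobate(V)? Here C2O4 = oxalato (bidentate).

Ligands: 2 hydroxo (OH, -1), 1 oxalato (C2O4, -2), 2 fluoro (F, -1). Ligand charge sum = -6.
Charge balance with lithium (+1) requires 1 complex ion per 1 lithium.

Li[Nb(C2O4)F2(OH)2]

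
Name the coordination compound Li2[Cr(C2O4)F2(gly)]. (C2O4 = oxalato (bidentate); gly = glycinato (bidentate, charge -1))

The 2 lithium counter-ions carry a total charge of +2, so each complex ion is 2−.
Ligand charges: 2×fluoro (-1 each), 1×oxalato (-2 each), 1×glycinato (-1 each); total -5. So Cr + (-5) = 2−, giving Cr = +3.
The complex ion is anionic, so chromium takes the -ate form chromate(III).

lithium difluoro(glycinato)oxalatochromate(III)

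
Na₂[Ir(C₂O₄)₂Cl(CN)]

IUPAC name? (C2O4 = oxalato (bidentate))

The 2 sodium counter-ions carry a total charge of +2, so each complex ion is 2−.
Ligand charges: 2×oxalato (-2 each), 1×cyano (-1 each), 1×chloro (-1 each); total -6. So Ir + (-6) = 2−, giving Ir = +4.
Ligands are named alphabetically: chloro before cyano before oxalato.
The complex ion is anionic, so iridium takes the -ate form iridate(IV).

sodium chlorocyanodioxalatoiridate(IV)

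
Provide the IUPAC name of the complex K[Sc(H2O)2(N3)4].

potassium diaquatetraazidoscandate(III)

The 1 potassium counter-ion carries a total charge of +1, so each complex ion is 1−.
Ligand charges: 2×aqua (neutral), 4×azido (-1 each); total -4. So Sc + (-4) = 1−, giving Sc = +3.
Ligands are named alphabetically: aqua before azido.
The complex ion is anionic, so scandium takes the -ate form scandate(III).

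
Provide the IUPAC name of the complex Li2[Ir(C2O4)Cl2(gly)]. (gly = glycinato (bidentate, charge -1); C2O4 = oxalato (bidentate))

lithium dichloro(glycinato)oxalatoiridate(III)

The 2 lithium counter-ions carry a total charge of +2, so each complex ion is 2−.
Ligand charges: 1×glycinato (-1 each), 2×chloro (-1 each), 1×oxalato (-2 each); total -5. So Ir + (-5) = 2−, giving Ir = +3.
The complex ion is anionic, so iridium takes the -ate form iridate(III).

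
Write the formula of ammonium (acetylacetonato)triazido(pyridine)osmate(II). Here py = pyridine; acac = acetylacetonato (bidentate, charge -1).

(NH4)2[Os(acac)(N3)3(py)]

Ligands: 1 pyridine (py, neutral), 1 acetylacetonato (acac, -1), 3 azido (N3, -1). Ligand charge sum = -4.
Charge balance with ammonium (+1) requires 1 complex ion per 2 ammonium.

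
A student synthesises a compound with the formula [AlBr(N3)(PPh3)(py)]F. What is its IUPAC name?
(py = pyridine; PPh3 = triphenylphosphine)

azidobromo(pyridine)(triphenylphosphine)aluminium(III) fluoride

The 1 fluoride counter-ion carries a total charge of -1, so each complex ion is 1+.
Ligand charges: 1×bromo (-1 each), 1×pyridine (neutral), 1×azido (-1 each), 1×triphenylphosphine (neutral); total -2. So Al + (-2) = 1+, giving Al = +3.
Ligands are named alphabetically: azido before bromo before pyridine before triphenylphosphine.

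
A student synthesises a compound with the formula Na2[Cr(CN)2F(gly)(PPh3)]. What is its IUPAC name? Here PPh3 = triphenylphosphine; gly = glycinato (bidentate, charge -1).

The 2 sodium counter-ions carry a total charge of +2, so each complex ion is 2−.
Ligand charges: 1×triphenylphosphine (neutral), 2×cyano (-1 each), 1×fluoro (-1 each), 1×glycinato (-1 each); total -4. So Cr + (-4) = 2−, giving Cr = +2.
Ligands are named alphabetically: cyano before fluoro before glycinato before triphenylphosphine.
The complex ion is anionic, so chromium takes the -ate form chromate(II).

sodium dicyanofluoro(glycinato)(triphenylphosphine)chromate(II)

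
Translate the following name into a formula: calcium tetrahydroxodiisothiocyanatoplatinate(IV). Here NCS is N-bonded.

Ca[Pt(NCS)2(OH)4]

Ligands: 2 isothiocyanato (NCS, -1), 4 hydroxo (OH, -1). Ligand charge sum = -6.
Charge balance with calcium (+2) requires 1 complex ion per 1 calcium.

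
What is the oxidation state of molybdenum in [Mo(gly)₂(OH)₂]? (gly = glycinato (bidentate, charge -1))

+4

No counter-ion: the bracketed complex is neutral.
Ligand charges: 2×OH = -2; 2×gly = -2; sum -4.
Mo + (-4) = 0 ⇒ Mo is +4.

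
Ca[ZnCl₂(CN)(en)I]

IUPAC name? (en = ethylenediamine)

The 1 calcium counter-ion carries a total charge of +2, so each complex ion is 2−.
Ligand charges: 1×cyano (-1 each), 1×iodo (-1 each), 1×ethylenediamine (neutral), 2×chloro (-1 each); total -4. So Zn + (-4) = 2−, giving Zn = +2.
The complex ion is anionic, so zinc takes the -ate form zincate(II).

calcium dichlorocyano(ethylenediamine)iodozincate(II)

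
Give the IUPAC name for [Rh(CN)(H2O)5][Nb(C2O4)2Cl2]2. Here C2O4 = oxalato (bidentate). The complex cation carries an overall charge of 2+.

The complex cation is given as 2+; its ligand charges sum to -1, so Rh = +3.
With 2 anions per cation, each anion must be 2/2 = 1−.
Anion: ligand charges sum to -6; for the ion to be 1−, Nb = +5.

pentaaquacyanorhodium(III) dichlorodioxalatoniobate(V)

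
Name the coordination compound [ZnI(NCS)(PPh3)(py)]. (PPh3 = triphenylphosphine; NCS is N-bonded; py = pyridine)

iodoisothiocyanato(pyridine)(triphenylphosphine)zinc(II)

There is no counter-ion, so the complex is neutral overall.
Ligand charges: 1×triphenylphosphine (neutral), 1×isothiocyanato (-1 each), 1×pyridine (neutral), 1×iodo (-1 each); total -2. So Zn + (-2) = 0, giving Zn = +2.
Ligands are named alphabetically: iodo before isothiocyanato before pyridine before triphenylphosphine.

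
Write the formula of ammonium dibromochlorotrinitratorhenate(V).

Ligands: 3 nitrato (NO3, -1), 2 bromo (Br, -1), 1 chloro (Cl, -1). Ligand charge sum = -6.
Charge balance with ammonium (+1) requires 1 complex ion per 1 ammonium.

NH4[ReBr2Cl(NO3)3]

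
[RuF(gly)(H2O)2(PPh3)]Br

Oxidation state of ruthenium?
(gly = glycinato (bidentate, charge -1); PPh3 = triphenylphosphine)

+3

1 bromide outside the brackets (-1 each) → the complex ion is 1+.
Ligand charges: 1×gly = -1; 2×H2O neutral; 1×F = -1; 1×PPh3 neutral; sum -2.
Ru + (-2) = 1+ ⇒ Ru is +3.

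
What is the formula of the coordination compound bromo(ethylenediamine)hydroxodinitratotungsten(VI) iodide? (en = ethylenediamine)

Ligands: 1 bromo (Br, -1), 1 ethylenediamine (en, neutral), 2 nitrato (NO3, -1), 1 hydroxo (OH, -1). Ligand charge sum = -4.
With W in oxidation state +6, the complex ion is [W...]^2+.
Charge balance with iodide (-1) requires 1 complex ion per 2 iodide.

[WBr(en)(NO3)2(OH)]I2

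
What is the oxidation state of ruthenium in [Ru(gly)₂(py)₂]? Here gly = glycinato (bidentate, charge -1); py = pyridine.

+2

No counter-ion: the bracketed complex is neutral.
Ligand charges: 2×gly = -2; 2×py neutral; sum -2.
Ru + (-2) = 0 ⇒ Ru is +2.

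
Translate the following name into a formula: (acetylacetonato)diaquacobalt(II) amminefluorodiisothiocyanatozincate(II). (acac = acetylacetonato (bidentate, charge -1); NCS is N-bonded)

Cation [Co…]: ligand charges -1, Co(II) ⇒ ion charge 1+.
Anion [Zn…]: ligand charges -3, Zn(II) ⇒ ion charge 1−.
One 1+ cation balances one 1− anion.

[Co(acac)(H2O)2][ZnF(NCS)2(NH3)]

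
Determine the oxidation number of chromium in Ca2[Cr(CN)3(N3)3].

2 calcium outside the brackets (+2 each) → the complex ion is 4−.
Ligand charges: 3×CN = -3; 3×N3 = -3; sum -6.
Cr + (-6) = 4− ⇒ Cr is +2.

+2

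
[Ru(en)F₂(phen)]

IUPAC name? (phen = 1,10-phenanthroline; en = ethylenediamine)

(ethylenediamine)difluoro(1,10-phenanthroline)ruthenium(II)

There is no counter-ion, so the complex is neutral overall.
Ligand charges: 1×1,10-phenanthroline (neutral), 1×ethylenediamine (neutral), 2×fluoro (-1 each); total -2. So Ru + (-2) = 0, giving Ru = +2.
Ligands are named alphabetically: ethylenediamine before fluoro before phenanthroline.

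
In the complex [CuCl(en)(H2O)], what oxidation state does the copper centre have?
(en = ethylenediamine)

+1

No counter-ion: the bracketed complex is neutral.
Ligand charges: 1×H2O neutral; 1×en neutral; 1×Cl = -1; sum -1.
Cu + (-1) = 0 ⇒ Cu is +1.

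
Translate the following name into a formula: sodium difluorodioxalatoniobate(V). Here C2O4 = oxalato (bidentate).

Ligands: 2 fluoro (F, -1), 2 oxalato (C2O4, -2). Ligand charge sum = -6.
Charge balance with sodium (+1) requires 1 complex ion per 1 sodium.

Na[Nb(C2O4)2F2]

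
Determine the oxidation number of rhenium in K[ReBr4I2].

1 potassium outside the brackets (+1 each) → the complex ion is 1−.
Ligand charges: 2×I = -2; 4×Br = -4; sum -6.
Re + (-6) = 1− ⇒ Re is +5.

+5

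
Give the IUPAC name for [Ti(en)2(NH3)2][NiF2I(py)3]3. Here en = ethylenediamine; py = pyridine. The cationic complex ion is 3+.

The complex cation is given as 3+; its ligand charges sum to 0, so Ti = +3.
With 3 anions per cation, each anion must be 3/3 = 1−.
Anion: ligand charges sum to -3; for the ion to be 1−, Ni = +2.

diamminebis(ethylenediamine)titanium(III) difluoroiodotris(pyridine)nickelate(II)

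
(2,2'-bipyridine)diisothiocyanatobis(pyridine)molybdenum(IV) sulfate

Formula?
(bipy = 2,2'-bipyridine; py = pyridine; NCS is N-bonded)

[Mo(bipy)(NCS)2(py)2]SO4

Ligands: 1 2,2'-bipyridine (bipy, neutral), 2 pyridine (py, neutral), 2 isothiocyanato (NCS, -1). Ligand charge sum = -2.
With Mo in oxidation state +4, the complex ion is [Mo...]^2+.
Charge balance with sulfate (-2) requires 1 complex ion per 1 sulfate.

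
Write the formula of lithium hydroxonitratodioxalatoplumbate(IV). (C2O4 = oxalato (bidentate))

Ligands: 2 oxalato (C2O4, -2), 1 nitrato (NO3, -1), 1 hydroxo (OH, -1). Ligand charge sum = -6.
Charge balance with lithium (+1) requires 1 complex ion per 2 lithium.

Li2[Pb(C2O4)2(NO3)(OH)]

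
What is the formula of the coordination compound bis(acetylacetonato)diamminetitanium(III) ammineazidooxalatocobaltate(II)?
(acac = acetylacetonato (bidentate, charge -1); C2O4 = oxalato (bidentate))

Cation [Ti…]: ligand charges -2, Ti(III) ⇒ ion charge 1+.
Anion [Co…]: ligand charges -3, Co(II) ⇒ ion charge 1−.
One 1+ cation balances one 1− anion.

[Ti(acac)2(NH3)2][Co(C2O4)(N3)(NH3)]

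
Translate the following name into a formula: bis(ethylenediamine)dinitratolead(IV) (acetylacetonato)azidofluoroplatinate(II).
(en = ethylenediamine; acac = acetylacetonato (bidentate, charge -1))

Cation [Pb…]: ligand charges -2, Pb(IV) ⇒ ion charge 2+.
Anion [Pt…]: ligand charges -3, Pt(II) ⇒ ion charge 1−.

[Pb(en)2(NO3)2][Pt(acac)F(N3)]2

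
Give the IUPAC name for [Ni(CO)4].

There is no counter-ion, so the complex is neutral overall.
Ligand charges: 4×carbonyl (neutral); total 0. So Ni + (0) = 0, giving Ni = 0.

tetracarbonylnickel(0)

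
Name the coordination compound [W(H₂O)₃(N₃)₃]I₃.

triaquatriazidotungsten(VI) iodide

The 3 iodide counter-ions carry a total charge of -3, so each complex ion is 3+.
Ligand charges: 3×azido (-1 each), 3×aqua (neutral); total -3. So W + (-3) = 3+, giving W = +6.
Ligands are named alphabetically: aqua before azido.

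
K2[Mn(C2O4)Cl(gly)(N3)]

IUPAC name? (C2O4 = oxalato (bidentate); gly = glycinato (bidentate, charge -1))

The 2 potassium counter-ions carry a total charge of +2, so each complex ion is 2−.
Ligand charges: 1×oxalato (-2 each), 1×azido (-1 each), 1×chloro (-1 each), 1×glycinato (-1 each); total -5. So Mn + (-5) = 2−, giving Mn = +3.
The complex ion is anionic, so manganese takes the -ate form manganate(III).

potassium azidochloro(glycinato)oxalatomanganate(III)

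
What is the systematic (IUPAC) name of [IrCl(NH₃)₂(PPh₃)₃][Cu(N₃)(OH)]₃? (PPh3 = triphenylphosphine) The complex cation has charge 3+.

diamminechlorotris(triphenylphosphine)iridium(IV) azidohydroxocuprate(I)

The complex cation is given as 3+; its ligand charges sum to -1, so Ir = +4.
With 3 anions per cation, each anion must be 3/3 = 1−.
Anion: ligand charges sum to -2; for the ion to be 1−, Cu = +1.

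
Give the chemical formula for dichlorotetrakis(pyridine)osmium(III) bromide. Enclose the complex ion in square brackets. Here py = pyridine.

Ligands: 2 chloro (Cl, -1), 4 pyridine (py, neutral). Ligand charge sum = -2.
With Os in oxidation state +3, the complex ion is [Os...]^1+.
Charge balance with bromide (-1) requires 1 complex ion per 1 bromide.

[OsCl2(py)4]Br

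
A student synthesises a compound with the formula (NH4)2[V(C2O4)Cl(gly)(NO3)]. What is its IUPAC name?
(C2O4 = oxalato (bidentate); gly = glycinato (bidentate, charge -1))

The 2 ammonium counter-ions carry a total charge of +2, so each complex ion is 2−.
Ligand charges: 1×oxalato (-2 each), 1×nitrato (-1 each), 1×chloro (-1 each), 1×glycinato (-1 each); total -5. So V + (-5) = 2−, giving V = +3.
Ligands are named alphabetically: chloro before glycinato before nitrato before oxalato.
The complex ion is anionic, so vanadium takes the -ate form vanadate(III).

ammonium chloro(glycinato)nitratooxalatovanadate(III)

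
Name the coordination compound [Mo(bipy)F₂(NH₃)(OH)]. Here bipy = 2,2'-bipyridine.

There is no counter-ion, so the complex is neutral overall.
Ligand charges: 1×ammine (neutral), 1×2,2'-bipyridine (neutral), 1×hydroxo (-1 each), 2×fluoro (-1 each); total -3. So Mo + (-3) = 0, giving Mo = +3.
Ligands are named alphabetically: ammine before bipyridine before fluoro before hydroxo.

ammine(2,2'-bipyridine)difluorohydroxomolybdenum(III)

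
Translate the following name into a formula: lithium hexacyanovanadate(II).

Li4[V(CN)6]

Ligands: 6 cyano (CN, -1). Ligand charge sum = -6.
Charge balance with lithium (+1) requires 1 complex ion per 4 lithium.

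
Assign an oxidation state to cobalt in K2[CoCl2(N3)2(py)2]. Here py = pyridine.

+2

2 potassium outside the brackets (+1 each) → the complex ion is 2−.
Ligand charges: 2×N3 = -2; 2×Cl = -2; 2×py neutral; sum -4.
Co + (-4) = 2− ⇒ Co is +2.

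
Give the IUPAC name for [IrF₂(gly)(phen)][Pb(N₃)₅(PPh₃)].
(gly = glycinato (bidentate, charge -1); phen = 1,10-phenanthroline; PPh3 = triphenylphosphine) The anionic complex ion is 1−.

Both ions are complex: the cation is named first with the plain metal name, the anion second with the -ate form; each ion's ligands are alphabetised independently.
The complex anion is given as 1−; its ligand charges sum to -5, so Pb = +4.
A 1:1 salt means the cation carries the equal and opposite charge, 1+.
Cation: ligand charges sum to -3; for the ion to be 1+, Ir = +4.

difluoro(glycinato)(1,10-phenanthroline)iridium(IV) pentaazido(triphenylphosphine)plumbate(IV)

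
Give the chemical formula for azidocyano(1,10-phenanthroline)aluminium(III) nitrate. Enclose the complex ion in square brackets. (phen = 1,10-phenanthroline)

[Al(CN)(N3)(phen)]NO3

Ligands: 1 azido (N3, -1), 1 1,10-phenanthroline (phen, neutral), 1 cyano (CN, -1). Ligand charge sum = -2.
Charge balance with nitrate (-1) requires 1 complex ion per 1 nitrate.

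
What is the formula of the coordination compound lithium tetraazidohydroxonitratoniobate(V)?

Li[Nb(N3)4(NO3)(OH)]

Ligands: 1 hydroxo (OH, -1), 1 nitrato (NO3, -1), 4 azido (N3, -1). Ligand charge sum = -6.
With Nb in oxidation state +5, the complex ion is [Nb...]^1−.
Charge balance with lithium (+1) requires 1 complex ion per 1 lithium.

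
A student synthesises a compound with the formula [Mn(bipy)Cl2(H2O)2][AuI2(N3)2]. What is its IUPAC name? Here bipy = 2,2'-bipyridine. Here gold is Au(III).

Both ions are complex: the cation is named first with the plain metal name, the anion second with the -ate form; each ion's ligands are alphabetised independently.
Au is given as +3; the anion's ligand charges sum to -4, so the complex anion is 1−.
A 1:1 salt means the cation carries the equal and opposite charge, 1+.
Cation: ligand charges sum to -2; for the ion to be 1+, Mn = +3.

diaqua(2,2'-bipyridine)dichloromanganese(III) diazidodiiodoaurate(III)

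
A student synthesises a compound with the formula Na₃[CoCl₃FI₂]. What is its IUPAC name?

The 3 sodium counter-ions carry a total charge of +3, so each complex ion is 3−.
Ligand charges: 1×fluoro (-1 each), 3×chloro (-1 each), 2×iodo (-1 each); total -6. So Co + (-6) = 3−, giving Co = +3.
Ligands are named alphabetically: chloro before fluoro before iodo.
The complex ion is anionic, so cobalt takes the -ate form cobaltate(III).

sodium trichlorofluorodiiodocobaltate(III)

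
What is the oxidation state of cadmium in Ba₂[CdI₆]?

+2

2 barium outside the brackets (+2 each) → the complex ion is 4−.
Ligand charges: 6×I = -6; sum -6.
Cd + (-6) = 4− ⇒ Cd is +2.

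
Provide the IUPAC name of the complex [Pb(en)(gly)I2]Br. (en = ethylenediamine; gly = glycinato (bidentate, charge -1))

(ethylenediamine)(glycinato)diiodolead(IV) bromide

The 1 bromide counter-ion carries a total charge of -1, so each complex ion is 1+.
Ligand charges: 1×ethylenediamine (neutral), 2×iodo (-1 each), 1×glycinato (-1 each); total -3. So Pb + (-3) = 1+, giving Pb = +4.
Ligands are named alphabetically: ethylenediamine before glycinato before iodo.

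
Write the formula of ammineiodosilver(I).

Ligands: 1 ammine (NH3, neutral), 1 iodo (I, -1). Ligand charge sum = -1.
With Ag in oxidation state +1, the complex ion is [Ag...].

[AgI(NH3)]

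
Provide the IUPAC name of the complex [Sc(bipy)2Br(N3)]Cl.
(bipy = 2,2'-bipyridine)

azidobis(2,2'-bipyridine)bromoscandium(III) chloride

The 1 chloride counter-ion carries a total charge of -1, so each complex ion is 1+.
Ligand charges: 2×2,2'-bipyridine (neutral), 1×bromo (-1 each), 1×azido (-1 each); total -2. So Sc + (-2) = 1+, giving Sc = +3.
Ligands are named alphabetically: azido before bipyridine before bromo.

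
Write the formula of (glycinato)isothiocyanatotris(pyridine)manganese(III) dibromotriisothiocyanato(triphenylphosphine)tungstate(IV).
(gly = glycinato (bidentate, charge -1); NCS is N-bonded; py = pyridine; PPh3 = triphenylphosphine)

[Mn(gly)(NCS)(py)3][WBr2(NCS)3(PPh3)]

Cation [Mn…]: ligand charges -2, Mn(III) ⇒ ion charge 1+.
Anion [W…]: ligand charges -5, W(IV) ⇒ ion charge 1−.
One 1+ cation balances one 1− anion.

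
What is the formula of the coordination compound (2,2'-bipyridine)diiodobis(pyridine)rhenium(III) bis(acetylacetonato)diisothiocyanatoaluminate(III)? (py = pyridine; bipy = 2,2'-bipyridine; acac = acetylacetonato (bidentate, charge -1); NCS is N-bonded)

[Re(bipy)I2(py)2][Al(acac)2(NCS)2]

Cation [Re…]: ligand charges -2, Re(III) ⇒ ion charge 1+.
Anion [Al…]: ligand charges -4, Al(III) ⇒ ion charge 1−.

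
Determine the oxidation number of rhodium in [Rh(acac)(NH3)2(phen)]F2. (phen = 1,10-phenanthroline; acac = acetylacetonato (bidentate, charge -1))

2 fluoride outside the brackets (-1 each) → the complex ion is 2+.
Ligand charges: 1×phen neutral; 1×acac = -1; 2×NH3 neutral; sum -1.
Rh + (-1) = 2+ ⇒ Rh is +3.

+3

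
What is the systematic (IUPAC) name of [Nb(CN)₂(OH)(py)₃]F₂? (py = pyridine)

The 2 fluoride counter-ions carry a total charge of -2, so each complex ion is 2+.
Ligand charges: 2×cyano (-1 each), 1×hydroxo (-1 each), 3×pyridine (neutral); total -3. So Nb + (-3) = 2+, giving Nb = +5.
Ligands are named alphabetically: cyano before hydroxo before pyridine.

dicyanohydroxotris(pyridine)niobium(V) fluoride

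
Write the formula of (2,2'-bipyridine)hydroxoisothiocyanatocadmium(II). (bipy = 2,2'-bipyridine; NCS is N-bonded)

[Cd(bipy)(NCS)(OH)]

Ligands: 1 2,2'-bipyridine (bipy, neutral), 1 isothiocyanato (NCS, -1), 1 hydroxo (OH, -1). Ligand charge sum = -2.
With Cd in oxidation state +2, the complex ion is [Cd...].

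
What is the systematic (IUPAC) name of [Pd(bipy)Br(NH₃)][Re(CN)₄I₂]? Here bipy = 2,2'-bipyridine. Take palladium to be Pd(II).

ammine(2,2'-bipyridine)bromopalladium(II) tetracyanodiiodorhenate(V)

Pd is given as +2; the cation's ligand charges sum to -1, so the complex cation is 1+.
A 1:1 salt means the anion carries the equal and opposite charge, 1−.
Anion: ligand charges sum to -6; for the ion to be 1−, Re = +5.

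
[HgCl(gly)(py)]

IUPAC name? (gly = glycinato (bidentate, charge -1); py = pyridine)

There is no counter-ion, so the complex is neutral overall.
Ligand charges: 1×glycinato (-1 each), 1×chloro (-1 each), 1×pyridine (neutral); total -2. So Hg + (-2) = 0, giving Hg = +2.
Ligands are named alphabetically: chloro before glycinato before pyridine.

chloro(glycinato)(pyridine)mercury(II)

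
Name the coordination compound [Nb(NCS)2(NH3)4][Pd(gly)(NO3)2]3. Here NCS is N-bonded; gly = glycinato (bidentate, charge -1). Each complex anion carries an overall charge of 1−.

Both ions are complex: the cation is named first with the plain metal name, the anion second with the -ate form; each ion's ligands are alphabetised independently.
The complex anion is given as 1−; its ligand charges sum to -3, so Pd = +2.
With 3 anions per cation, the cation must be 3×1 = 3+.
Cation: ligand charges sum to -2; for the ion to be 3+, Nb = +5.

tetraamminediisothiocyanatoniobium(V) (glycinato)dinitratopalladate(II)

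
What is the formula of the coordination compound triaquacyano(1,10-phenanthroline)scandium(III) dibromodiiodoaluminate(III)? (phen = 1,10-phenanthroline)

Cation [Sc…]: ligand charges -1, Sc(III) ⇒ ion charge 2+.
Anion [Al…]: ligand charges -4, Al(III) ⇒ ion charge 1−.

[Sc(CN)(H2O)3(phen)][AlBr2I2]2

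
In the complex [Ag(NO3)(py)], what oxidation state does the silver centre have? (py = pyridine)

+1

No counter-ion: the bracketed complex is neutral.
Ligand charges: 1×NO3 = -1; 1×py neutral; sum -1.
Ag + (-1) = 0 ⇒ Ag is +1.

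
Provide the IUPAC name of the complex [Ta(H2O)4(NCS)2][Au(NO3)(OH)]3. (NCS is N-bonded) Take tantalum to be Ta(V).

tetraaquadiisothiocyanatotantalum(V) hydroxonitratoaurate(I)

Both ions are complex: the cation is named first with the plain metal name, the anion second with the -ate form; each ion's ligands are alphabetised independently.
Ta is given as +5; the cation's ligand charges sum to -2, so the complex cation is 3+.
With 3 anions per cation, each anion must be 3/3 = 1−.
Anion: ligand charges sum to -2; for the ion to be 1−, Au = +1.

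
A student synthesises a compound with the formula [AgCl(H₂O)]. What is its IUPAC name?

There is no counter-ion, so the complex is neutral overall.
Ligand charges: 1×aqua (neutral), 1×chloro (-1 each); total -1. So Ag + (-1) = 0, giving Ag = +1.
Ligands are named alphabetically: aqua before chloro.

aquachlorosilver(I)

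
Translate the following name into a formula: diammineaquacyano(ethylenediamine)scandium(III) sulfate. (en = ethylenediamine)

Ligands: 1 cyano (CN, -1), 2 ammine (NH3, neutral), 1 ethylenediamine (en, neutral), 1 aqua (H2O, neutral). Ligand charge sum = -1.
Charge balance with sulfate (-2) requires 1 complex ion per 1 sulfate.

[Sc(CN)(en)(H2O)(NH3)2]SO4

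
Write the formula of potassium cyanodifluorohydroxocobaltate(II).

Ligands: 2 fluoro (F, -1), 1 hydroxo (OH, -1), 1 cyano (CN, -1). Ligand charge sum = -4.
With Co in oxidation state +2, the complex ion is [Co...]^2−.
Charge balance with potassium (+1) requires 1 complex ion per 2 potassium.

K2[Co(CN)F2(OH)]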